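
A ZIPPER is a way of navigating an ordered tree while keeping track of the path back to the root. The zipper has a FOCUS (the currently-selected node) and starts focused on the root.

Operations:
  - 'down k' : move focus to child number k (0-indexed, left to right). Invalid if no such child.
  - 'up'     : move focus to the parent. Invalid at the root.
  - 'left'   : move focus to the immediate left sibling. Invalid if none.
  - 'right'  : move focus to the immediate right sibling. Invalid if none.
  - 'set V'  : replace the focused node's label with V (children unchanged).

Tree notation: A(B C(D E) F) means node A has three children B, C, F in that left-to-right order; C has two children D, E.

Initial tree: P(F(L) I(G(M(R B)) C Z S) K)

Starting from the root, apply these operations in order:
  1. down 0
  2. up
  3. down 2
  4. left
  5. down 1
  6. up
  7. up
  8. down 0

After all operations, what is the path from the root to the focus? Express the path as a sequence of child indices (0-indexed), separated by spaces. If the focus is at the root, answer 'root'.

Step 1 (down 0): focus=F path=0 depth=1 children=['L'] left=[] right=['I', 'K'] parent=P
Step 2 (up): focus=P path=root depth=0 children=['F', 'I', 'K'] (at root)
Step 3 (down 2): focus=K path=2 depth=1 children=[] left=['F', 'I'] right=[] parent=P
Step 4 (left): focus=I path=1 depth=1 children=['G', 'C', 'Z', 'S'] left=['F'] right=['K'] parent=P
Step 5 (down 1): focus=C path=1/1 depth=2 children=[] left=['G'] right=['Z', 'S'] parent=I
Step 6 (up): focus=I path=1 depth=1 children=['G', 'C', 'Z', 'S'] left=['F'] right=['K'] parent=P
Step 7 (up): focus=P path=root depth=0 children=['F', 'I', 'K'] (at root)
Step 8 (down 0): focus=F path=0 depth=1 children=['L'] left=[] right=['I', 'K'] parent=P

Answer: 0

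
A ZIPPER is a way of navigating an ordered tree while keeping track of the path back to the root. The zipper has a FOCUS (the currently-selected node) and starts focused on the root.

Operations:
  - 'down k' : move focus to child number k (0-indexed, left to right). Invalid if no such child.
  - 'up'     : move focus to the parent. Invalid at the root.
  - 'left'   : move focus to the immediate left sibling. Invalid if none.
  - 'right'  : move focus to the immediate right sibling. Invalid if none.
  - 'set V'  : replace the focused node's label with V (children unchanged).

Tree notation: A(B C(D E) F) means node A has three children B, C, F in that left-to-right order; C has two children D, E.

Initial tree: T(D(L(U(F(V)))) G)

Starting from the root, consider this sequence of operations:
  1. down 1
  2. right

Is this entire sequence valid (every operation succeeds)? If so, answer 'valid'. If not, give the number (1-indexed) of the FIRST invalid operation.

Answer: 2

Derivation:
Step 1 (down 1): focus=G path=1 depth=1 children=[] left=['D'] right=[] parent=T
Step 2 (right): INVALID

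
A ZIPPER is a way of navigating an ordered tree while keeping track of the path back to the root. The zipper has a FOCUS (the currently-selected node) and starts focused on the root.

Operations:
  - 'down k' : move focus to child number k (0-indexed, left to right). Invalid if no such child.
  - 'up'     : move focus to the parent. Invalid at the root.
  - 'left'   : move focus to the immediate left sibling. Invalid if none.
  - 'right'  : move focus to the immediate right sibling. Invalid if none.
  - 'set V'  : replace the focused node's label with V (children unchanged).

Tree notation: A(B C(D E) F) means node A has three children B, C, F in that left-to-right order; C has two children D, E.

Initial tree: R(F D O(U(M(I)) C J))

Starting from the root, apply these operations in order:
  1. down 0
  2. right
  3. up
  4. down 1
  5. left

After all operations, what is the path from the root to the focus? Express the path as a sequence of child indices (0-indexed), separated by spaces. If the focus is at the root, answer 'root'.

Step 1 (down 0): focus=F path=0 depth=1 children=[] left=[] right=['D', 'O'] parent=R
Step 2 (right): focus=D path=1 depth=1 children=[] left=['F'] right=['O'] parent=R
Step 3 (up): focus=R path=root depth=0 children=['F', 'D', 'O'] (at root)
Step 4 (down 1): focus=D path=1 depth=1 children=[] left=['F'] right=['O'] parent=R
Step 5 (left): focus=F path=0 depth=1 children=[] left=[] right=['D', 'O'] parent=R

Answer: 0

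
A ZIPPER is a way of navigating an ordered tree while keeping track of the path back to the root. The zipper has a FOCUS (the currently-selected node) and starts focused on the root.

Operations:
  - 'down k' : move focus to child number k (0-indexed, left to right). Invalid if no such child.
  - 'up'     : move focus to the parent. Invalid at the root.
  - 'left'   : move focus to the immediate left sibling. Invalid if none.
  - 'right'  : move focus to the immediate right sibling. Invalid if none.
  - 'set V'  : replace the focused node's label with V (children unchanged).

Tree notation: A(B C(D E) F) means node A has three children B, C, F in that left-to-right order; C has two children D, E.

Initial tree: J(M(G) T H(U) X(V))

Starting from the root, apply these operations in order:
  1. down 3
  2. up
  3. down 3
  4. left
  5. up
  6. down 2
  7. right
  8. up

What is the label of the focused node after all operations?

Answer: J

Derivation:
Step 1 (down 3): focus=X path=3 depth=1 children=['V'] left=['M', 'T', 'H'] right=[] parent=J
Step 2 (up): focus=J path=root depth=0 children=['M', 'T', 'H', 'X'] (at root)
Step 3 (down 3): focus=X path=3 depth=1 children=['V'] left=['M', 'T', 'H'] right=[] parent=J
Step 4 (left): focus=H path=2 depth=1 children=['U'] left=['M', 'T'] right=['X'] parent=J
Step 5 (up): focus=J path=root depth=0 children=['M', 'T', 'H', 'X'] (at root)
Step 6 (down 2): focus=H path=2 depth=1 children=['U'] left=['M', 'T'] right=['X'] parent=J
Step 7 (right): focus=X path=3 depth=1 children=['V'] left=['M', 'T', 'H'] right=[] parent=J
Step 8 (up): focus=J path=root depth=0 children=['M', 'T', 'H', 'X'] (at root)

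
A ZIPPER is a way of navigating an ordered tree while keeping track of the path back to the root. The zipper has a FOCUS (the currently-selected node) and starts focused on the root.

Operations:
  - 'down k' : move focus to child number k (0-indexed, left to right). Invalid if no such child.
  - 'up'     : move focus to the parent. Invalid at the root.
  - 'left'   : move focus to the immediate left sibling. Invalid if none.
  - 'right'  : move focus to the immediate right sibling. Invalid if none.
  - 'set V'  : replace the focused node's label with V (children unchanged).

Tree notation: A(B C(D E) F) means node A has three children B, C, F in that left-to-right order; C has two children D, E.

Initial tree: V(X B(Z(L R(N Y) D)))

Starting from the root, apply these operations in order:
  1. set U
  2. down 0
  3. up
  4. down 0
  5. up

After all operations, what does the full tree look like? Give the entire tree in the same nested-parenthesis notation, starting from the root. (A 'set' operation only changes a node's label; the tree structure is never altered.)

Step 1 (set U): focus=U path=root depth=0 children=['X', 'B'] (at root)
Step 2 (down 0): focus=X path=0 depth=1 children=[] left=[] right=['B'] parent=U
Step 3 (up): focus=U path=root depth=0 children=['X', 'B'] (at root)
Step 4 (down 0): focus=X path=0 depth=1 children=[] left=[] right=['B'] parent=U
Step 5 (up): focus=U path=root depth=0 children=['X', 'B'] (at root)

Answer: U(X B(Z(L R(N Y) D)))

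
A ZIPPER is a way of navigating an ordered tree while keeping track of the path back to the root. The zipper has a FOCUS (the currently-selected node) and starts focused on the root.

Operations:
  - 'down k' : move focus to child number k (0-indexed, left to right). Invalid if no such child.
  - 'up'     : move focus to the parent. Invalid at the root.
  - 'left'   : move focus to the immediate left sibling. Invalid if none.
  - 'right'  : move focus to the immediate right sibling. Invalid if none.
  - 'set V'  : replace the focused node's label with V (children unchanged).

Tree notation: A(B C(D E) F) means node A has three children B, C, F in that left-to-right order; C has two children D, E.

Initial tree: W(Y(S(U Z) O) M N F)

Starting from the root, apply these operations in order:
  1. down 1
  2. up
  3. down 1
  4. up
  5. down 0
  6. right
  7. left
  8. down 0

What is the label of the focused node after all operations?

Step 1 (down 1): focus=M path=1 depth=1 children=[] left=['Y'] right=['N', 'F'] parent=W
Step 2 (up): focus=W path=root depth=0 children=['Y', 'M', 'N', 'F'] (at root)
Step 3 (down 1): focus=M path=1 depth=1 children=[] left=['Y'] right=['N', 'F'] parent=W
Step 4 (up): focus=W path=root depth=0 children=['Y', 'M', 'N', 'F'] (at root)
Step 5 (down 0): focus=Y path=0 depth=1 children=['S', 'O'] left=[] right=['M', 'N', 'F'] parent=W
Step 6 (right): focus=M path=1 depth=1 children=[] left=['Y'] right=['N', 'F'] parent=W
Step 7 (left): focus=Y path=0 depth=1 children=['S', 'O'] left=[] right=['M', 'N', 'F'] parent=W
Step 8 (down 0): focus=S path=0/0 depth=2 children=['U', 'Z'] left=[] right=['O'] parent=Y

Answer: S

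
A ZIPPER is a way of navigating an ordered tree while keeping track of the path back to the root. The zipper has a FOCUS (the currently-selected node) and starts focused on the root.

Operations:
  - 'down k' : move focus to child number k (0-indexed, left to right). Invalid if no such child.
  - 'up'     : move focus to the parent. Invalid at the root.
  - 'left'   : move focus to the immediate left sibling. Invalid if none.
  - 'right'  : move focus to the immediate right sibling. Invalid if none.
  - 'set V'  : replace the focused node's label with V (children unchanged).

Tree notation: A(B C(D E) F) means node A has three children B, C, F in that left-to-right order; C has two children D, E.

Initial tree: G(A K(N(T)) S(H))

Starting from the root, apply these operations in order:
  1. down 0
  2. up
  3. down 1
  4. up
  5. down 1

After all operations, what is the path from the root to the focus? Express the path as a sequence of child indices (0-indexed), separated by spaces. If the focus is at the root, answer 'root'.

Step 1 (down 0): focus=A path=0 depth=1 children=[] left=[] right=['K', 'S'] parent=G
Step 2 (up): focus=G path=root depth=0 children=['A', 'K', 'S'] (at root)
Step 3 (down 1): focus=K path=1 depth=1 children=['N'] left=['A'] right=['S'] parent=G
Step 4 (up): focus=G path=root depth=0 children=['A', 'K', 'S'] (at root)
Step 5 (down 1): focus=K path=1 depth=1 children=['N'] left=['A'] right=['S'] parent=G

Answer: 1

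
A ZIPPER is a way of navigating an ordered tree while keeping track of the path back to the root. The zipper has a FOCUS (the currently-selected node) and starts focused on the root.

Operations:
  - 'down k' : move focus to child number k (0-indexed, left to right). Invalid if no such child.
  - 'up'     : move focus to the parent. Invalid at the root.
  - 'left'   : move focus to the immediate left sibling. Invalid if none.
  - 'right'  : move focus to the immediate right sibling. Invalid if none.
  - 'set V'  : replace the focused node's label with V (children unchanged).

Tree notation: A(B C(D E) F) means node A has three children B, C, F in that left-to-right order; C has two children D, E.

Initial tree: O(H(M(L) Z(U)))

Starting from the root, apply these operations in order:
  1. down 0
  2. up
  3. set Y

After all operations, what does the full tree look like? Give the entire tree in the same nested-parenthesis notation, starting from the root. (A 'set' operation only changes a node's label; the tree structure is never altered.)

Answer: Y(H(M(L) Z(U)))

Derivation:
Step 1 (down 0): focus=H path=0 depth=1 children=['M', 'Z'] left=[] right=[] parent=O
Step 2 (up): focus=O path=root depth=0 children=['H'] (at root)
Step 3 (set Y): focus=Y path=root depth=0 children=['H'] (at root)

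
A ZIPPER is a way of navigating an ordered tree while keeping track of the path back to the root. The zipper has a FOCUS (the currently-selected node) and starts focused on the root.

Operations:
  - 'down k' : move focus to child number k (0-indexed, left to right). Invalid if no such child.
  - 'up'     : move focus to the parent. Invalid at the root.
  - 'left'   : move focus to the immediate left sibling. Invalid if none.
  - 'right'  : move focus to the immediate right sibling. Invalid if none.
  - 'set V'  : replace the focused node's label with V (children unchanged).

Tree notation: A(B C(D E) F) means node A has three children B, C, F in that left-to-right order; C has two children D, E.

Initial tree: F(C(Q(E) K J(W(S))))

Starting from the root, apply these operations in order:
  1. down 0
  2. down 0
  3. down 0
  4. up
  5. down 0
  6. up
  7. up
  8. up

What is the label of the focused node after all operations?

Step 1 (down 0): focus=C path=0 depth=1 children=['Q', 'K', 'J'] left=[] right=[] parent=F
Step 2 (down 0): focus=Q path=0/0 depth=2 children=['E'] left=[] right=['K', 'J'] parent=C
Step 3 (down 0): focus=E path=0/0/0 depth=3 children=[] left=[] right=[] parent=Q
Step 4 (up): focus=Q path=0/0 depth=2 children=['E'] left=[] right=['K', 'J'] parent=C
Step 5 (down 0): focus=E path=0/0/0 depth=3 children=[] left=[] right=[] parent=Q
Step 6 (up): focus=Q path=0/0 depth=2 children=['E'] left=[] right=['K', 'J'] parent=C
Step 7 (up): focus=C path=0 depth=1 children=['Q', 'K', 'J'] left=[] right=[] parent=F
Step 8 (up): focus=F path=root depth=0 children=['C'] (at root)

Answer: F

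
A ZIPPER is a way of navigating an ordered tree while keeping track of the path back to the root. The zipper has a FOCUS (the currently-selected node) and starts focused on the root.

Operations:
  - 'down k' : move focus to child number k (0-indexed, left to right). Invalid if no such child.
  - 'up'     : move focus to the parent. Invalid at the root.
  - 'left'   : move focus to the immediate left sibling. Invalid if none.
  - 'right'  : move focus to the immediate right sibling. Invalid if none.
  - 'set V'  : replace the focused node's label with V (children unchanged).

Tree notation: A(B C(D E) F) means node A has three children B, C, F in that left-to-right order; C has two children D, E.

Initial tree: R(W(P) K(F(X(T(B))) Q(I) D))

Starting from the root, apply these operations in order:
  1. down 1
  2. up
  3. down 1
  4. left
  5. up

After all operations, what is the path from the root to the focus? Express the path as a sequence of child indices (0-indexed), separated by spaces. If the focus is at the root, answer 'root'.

Step 1 (down 1): focus=K path=1 depth=1 children=['F', 'Q', 'D'] left=['W'] right=[] parent=R
Step 2 (up): focus=R path=root depth=0 children=['W', 'K'] (at root)
Step 3 (down 1): focus=K path=1 depth=1 children=['F', 'Q', 'D'] left=['W'] right=[] parent=R
Step 4 (left): focus=W path=0 depth=1 children=['P'] left=[] right=['K'] parent=R
Step 5 (up): focus=R path=root depth=0 children=['W', 'K'] (at root)

Answer: root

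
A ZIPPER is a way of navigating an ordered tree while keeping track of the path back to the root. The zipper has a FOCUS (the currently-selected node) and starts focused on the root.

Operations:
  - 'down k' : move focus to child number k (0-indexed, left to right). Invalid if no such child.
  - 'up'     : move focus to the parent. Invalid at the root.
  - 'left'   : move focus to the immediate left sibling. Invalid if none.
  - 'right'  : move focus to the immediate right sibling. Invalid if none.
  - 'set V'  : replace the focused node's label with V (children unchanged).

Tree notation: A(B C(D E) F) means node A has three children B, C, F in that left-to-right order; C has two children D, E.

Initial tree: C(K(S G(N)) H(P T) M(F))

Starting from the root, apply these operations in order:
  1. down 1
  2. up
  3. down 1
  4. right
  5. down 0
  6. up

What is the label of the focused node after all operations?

Answer: M

Derivation:
Step 1 (down 1): focus=H path=1 depth=1 children=['P', 'T'] left=['K'] right=['M'] parent=C
Step 2 (up): focus=C path=root depth=0 children=['K', 'H', 'M'] (at root)
Step 3 (down 1): focus=H path=1 depth=1 children=['P', 'T'] left=['K'] right=['M'] parent=C
Step 4 (right): focus=M path=2 depth=1 children=['F'] left=['K', 'H'] right=[] parent=C
Step 5 (down 0): focus=F path=2/0 depth=2 children=[] left=[] right=[] parent=M
Step 6 (up): focus=M path=2 depth=1 children=['F'] left=['K', 'H'] right=[] parent=C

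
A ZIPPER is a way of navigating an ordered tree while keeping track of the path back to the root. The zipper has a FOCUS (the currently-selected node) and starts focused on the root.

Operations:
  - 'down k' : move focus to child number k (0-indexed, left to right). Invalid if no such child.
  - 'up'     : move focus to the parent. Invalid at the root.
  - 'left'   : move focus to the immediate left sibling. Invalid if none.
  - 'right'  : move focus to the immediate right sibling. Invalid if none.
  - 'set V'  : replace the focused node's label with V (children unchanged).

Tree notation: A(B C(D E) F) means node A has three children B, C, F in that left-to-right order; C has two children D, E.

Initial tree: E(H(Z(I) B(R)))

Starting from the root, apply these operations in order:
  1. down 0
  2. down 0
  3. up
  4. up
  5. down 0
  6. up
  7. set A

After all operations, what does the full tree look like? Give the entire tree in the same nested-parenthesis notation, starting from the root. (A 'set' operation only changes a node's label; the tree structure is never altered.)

Step 1 (down 0): focus=H path=0 depth=1 children=['Z', 'B'] left=[] right=[] parent=E
Step 2 (down 0): focus=Z path=0/0 depth=2 children=['I'] left=[] right=['B'] parent=H
Step 3 (up): focus=H path=0 depth=1 children=['Z', 'B'] left=[] right=[] parent=E
Step 4 (up): focus=E path=root depth=0 children=['H'] (at root)
Step 5 (down 0): focus=H path=0 depth=1 children=['Z', 'B'] left=[] right=[] parent=E
Step 6 (up): focus=E path=root depth=0 children=['H'] (at root)
Step 7 (set A): focus=A path=root depth=0 children=['H'] (at root)

Answer: A(H(Z(I) B(R)))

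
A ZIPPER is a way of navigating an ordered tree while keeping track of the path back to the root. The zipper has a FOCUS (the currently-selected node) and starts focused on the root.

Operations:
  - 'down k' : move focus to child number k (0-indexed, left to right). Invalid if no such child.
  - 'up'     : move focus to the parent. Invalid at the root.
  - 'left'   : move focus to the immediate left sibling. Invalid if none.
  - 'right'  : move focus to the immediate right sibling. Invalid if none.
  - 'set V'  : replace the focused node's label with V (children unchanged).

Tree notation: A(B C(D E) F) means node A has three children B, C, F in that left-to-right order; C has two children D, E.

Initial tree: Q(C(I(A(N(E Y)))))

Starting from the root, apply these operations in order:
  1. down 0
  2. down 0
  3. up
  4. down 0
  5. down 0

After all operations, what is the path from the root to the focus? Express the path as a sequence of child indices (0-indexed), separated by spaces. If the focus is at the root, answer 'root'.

Step 1 (down 0): focus=C path=0 depth=1 children=['I'] left=[] right=[] parent=Q
Step 2 (down 0): focus=I path=0/0 depth=2 children=['A'] left=[] right=[] parent=C
Step 3 (up): focus=C path=0 depth=1 children=['I'] left=[] right=[] parent=Q
Step 4 (down 0): focus=I path=0/0 depth=2 children=['A'] left=[] right=[] parent=C
Step 5 (down 0): focus=A path=0/0/0 depth=3 children=['N'] left=[] right=[] parent=I

Answer: 0 0 0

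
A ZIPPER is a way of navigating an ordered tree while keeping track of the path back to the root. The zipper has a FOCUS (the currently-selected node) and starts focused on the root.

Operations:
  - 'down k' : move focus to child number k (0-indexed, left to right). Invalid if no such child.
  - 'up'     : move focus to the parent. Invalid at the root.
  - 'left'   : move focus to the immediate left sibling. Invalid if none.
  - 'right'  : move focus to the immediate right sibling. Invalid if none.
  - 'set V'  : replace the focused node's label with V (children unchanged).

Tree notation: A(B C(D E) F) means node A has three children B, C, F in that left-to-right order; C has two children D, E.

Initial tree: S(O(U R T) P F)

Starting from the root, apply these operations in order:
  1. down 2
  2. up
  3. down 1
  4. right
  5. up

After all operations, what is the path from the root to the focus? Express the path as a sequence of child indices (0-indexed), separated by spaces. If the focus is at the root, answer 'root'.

Step 1 (down 2): focus=F path=2 depth=1 children=[] left=['O', 'P'] right=[] parent=S
Step 2 (up): focus=S path=root depth=0 children=['O', 'P', 'F'] (at root)
Step 3 (down 1): focus=P path=1 depth=1 children=[] left=['O'] right=['F'] parent=S
Step 4 (right): focus=F path=2 depth=1 children=[] left=['O', 'P'] right=[] parent=S
Step 5 (up): focus=S path=root depth=0 children=['O', 'P', 'F'] (at root)

Answer: root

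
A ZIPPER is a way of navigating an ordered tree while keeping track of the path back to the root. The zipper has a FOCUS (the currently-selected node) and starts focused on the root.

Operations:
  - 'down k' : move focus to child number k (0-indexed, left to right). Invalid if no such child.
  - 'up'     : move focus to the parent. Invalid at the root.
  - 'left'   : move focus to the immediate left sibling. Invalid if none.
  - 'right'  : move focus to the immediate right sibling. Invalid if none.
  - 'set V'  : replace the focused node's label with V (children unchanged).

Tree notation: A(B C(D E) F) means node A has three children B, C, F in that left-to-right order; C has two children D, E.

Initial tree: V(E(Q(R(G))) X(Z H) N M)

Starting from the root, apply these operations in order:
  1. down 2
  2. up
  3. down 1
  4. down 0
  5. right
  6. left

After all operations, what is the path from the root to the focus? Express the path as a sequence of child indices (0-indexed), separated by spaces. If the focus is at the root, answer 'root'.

Step 1 (down 2): focus=N path=2 depth=1 children=[] left=['E', 'X'] right=['M'] parent=V
Step 2 (up): focus=V path=root depth=0 children=['E', 'X', 'N', 'M'] (at root)
Step 3 (down 1): focus=X path=1 depth=1 children=['Z', 'H'] left=['E'] right=['N', 'M'] parent=V
Step 4 (down 0): focus=Z path=1/0 depth=2 children=[] left=[] right=['H'] parent=X
Step 5 (right): focus=H path=1/1 depth=2 children=[] left=['Z'] right=[] parent=X
Step 6 (left): focus=Z path=1/0 depth=2 children=[] left=[] right=['H'] parent=X

Answer: 1 0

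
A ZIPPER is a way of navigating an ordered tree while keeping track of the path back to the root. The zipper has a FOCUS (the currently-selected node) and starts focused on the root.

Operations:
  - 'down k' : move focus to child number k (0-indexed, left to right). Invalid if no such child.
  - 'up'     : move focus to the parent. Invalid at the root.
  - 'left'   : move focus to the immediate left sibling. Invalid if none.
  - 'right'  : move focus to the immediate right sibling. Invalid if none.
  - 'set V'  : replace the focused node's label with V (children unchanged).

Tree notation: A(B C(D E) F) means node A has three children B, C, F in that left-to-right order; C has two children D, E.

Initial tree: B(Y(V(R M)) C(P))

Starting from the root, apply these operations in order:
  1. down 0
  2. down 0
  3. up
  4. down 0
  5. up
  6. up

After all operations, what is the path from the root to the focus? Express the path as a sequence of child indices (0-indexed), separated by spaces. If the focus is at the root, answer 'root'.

Answer: root

Derivation:
Step 1 (down 0): focus=Y path=0 depth=1 children=['V'] left=[] right=['C'] parent=B
Step 2 (down 0): focus=V path=0/0 depth=2 children=['R', 'M'] left=[] right=[] parent=Y
Step 3 (up): focus=Y path=0 depth=1 children=['V'] left=[] right=['C'] parent=B
Step 4 (down 0): focus=V path=0/0 depth=2 children=['R', 'M'] left=[] right=[] parent=Y
Step 5 (up): focus=Y path=0 depth=1 children=['V'] left=[] right=['C'] parent=B
Step 6 (up): focus=B path=root depth=0 children=['Y', 'C'] (at root)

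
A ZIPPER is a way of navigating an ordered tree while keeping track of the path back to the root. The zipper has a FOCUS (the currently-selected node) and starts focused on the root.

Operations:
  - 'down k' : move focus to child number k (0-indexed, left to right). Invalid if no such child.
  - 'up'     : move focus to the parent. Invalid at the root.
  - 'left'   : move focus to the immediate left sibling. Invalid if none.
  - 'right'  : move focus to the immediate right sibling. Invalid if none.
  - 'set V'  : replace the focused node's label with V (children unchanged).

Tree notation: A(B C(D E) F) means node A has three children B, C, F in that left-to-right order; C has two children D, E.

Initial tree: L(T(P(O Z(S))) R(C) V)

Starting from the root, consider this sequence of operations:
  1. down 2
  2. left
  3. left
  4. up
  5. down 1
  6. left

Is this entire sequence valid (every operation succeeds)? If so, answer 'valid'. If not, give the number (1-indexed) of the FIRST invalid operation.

Answer: valid

Derivation:
Step 1 (down 2): focus=V path=2 depth=1 children=[] left=['T', 'R'] right=[] parent=L
Step 2 (left): focus=R path=1 depth=1 children=['C'] left=['T'] right=['V'] parent=L
Step 3 (left): focus=T path=0 depth=1 children=['P'] left=[] right=['R', 'V'] parent=L
Step 4 (up): focus=L path=root depth=0 children=['T', 'R', 'V'] (at root)
Step 5 (down 1): focus=R path=1 depth=1 children=['C'] left=['T'] right=['V'] parent=L
Step 6 (left): focus=T path=0 depth=1 children=['P'] left=[] right=['R', 'V'] parent=L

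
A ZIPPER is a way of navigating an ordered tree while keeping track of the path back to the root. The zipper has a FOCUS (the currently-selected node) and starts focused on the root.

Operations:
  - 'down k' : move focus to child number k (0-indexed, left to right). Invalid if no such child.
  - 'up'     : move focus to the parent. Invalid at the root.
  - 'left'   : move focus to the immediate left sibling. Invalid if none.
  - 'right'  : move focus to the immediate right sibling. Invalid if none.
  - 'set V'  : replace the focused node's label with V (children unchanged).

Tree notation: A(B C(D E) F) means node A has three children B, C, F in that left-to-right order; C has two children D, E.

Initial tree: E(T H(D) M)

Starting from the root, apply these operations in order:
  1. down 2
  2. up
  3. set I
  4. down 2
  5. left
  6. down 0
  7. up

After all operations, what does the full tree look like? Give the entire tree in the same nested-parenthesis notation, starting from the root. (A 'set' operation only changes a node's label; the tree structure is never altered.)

Step 1 (down 2): focus=M path=2 depth=1 children=[] left=['T', 'H'] right=[] parent=E
Step 2 (up): focus=E path=root depth=0 children=['T', 'H', 'M'] (at root)
Step 3 (set I): focus=I path=root depth=0 children=['T', 'H', 'M'] (at root)
Step 4 (down 2): focus=M path=2 depth=1 children=[] left=['T', 'H'] right=[] parent=I
Step 5 (left): focus=H path=1 depth=1 children=['D'] left=['T'] right=['M'] parent=I
Step 6 (down 0): focus=D path=1/0 depth=2 children=[] left=[] right=[] parent=H
Step 7 (up): focus=H path=1 depth=1 children=['D'] left=['T'] right=['M'] parent=I

Answer: I(T H(D) M)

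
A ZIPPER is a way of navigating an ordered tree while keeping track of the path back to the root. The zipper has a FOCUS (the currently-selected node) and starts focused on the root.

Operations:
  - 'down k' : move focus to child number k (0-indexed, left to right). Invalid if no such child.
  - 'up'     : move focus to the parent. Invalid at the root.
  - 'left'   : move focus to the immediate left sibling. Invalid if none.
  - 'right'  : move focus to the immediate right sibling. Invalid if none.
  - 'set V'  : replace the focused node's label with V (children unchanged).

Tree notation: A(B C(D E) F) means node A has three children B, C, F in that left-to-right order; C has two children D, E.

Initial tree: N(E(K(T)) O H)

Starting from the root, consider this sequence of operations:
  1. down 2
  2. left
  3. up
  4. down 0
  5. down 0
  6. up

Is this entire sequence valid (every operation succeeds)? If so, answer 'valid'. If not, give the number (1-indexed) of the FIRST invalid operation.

Step 1 (down 2): focus=H path=2 depth=1 children=[] left=['E', 'O'] right=[] parent=N
Step 2 (left): focus=O path=1 depth=1 children=[] left=['E'] right=['H'] parent=N
Step 3 (up): focus=N path=root depth=0 children=['E', 'O', 'H'] (at root)
Step 4 (down 0): focus=E path=0 depth=1 children=['K'] left=[] right=['O', 'H'] parent=N
Step 5 (down 0): focus=K path=0/0 depth=2 children=['T'] left=[] right=[] parent=E
Step 6 (up): focus=E path=0 depth=1 children=['K'] left=[] right=['O', 'H'] parent=N

Answer: valid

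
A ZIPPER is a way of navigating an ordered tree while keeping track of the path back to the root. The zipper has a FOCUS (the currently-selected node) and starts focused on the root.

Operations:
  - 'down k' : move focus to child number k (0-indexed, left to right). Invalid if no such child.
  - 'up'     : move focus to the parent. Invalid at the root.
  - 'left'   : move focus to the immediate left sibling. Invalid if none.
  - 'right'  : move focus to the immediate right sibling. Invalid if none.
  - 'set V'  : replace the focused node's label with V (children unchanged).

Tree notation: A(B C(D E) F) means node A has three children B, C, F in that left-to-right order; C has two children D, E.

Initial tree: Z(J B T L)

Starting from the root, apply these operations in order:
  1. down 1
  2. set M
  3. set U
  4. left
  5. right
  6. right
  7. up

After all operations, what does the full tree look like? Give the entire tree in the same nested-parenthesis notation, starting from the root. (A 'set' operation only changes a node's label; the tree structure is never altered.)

Step 1 (down 1): focus=B path=1 depth=1 children=[] left=['J'] right=['T', 'L'] parent=Z
Step 2 (set M): focus=M path=1 depth=1 children=[] left=['J'] right=['T', 'L'] parent=Z
Step 3 (set U): focus=U path=1 depth=1 children=[] left=['J'] right=['T', 'L'] parent=Z
Step 4 (left): focus=J path=0 depth=1 children=[] left=[] right=['U', 'T', 'L'] parent=Z
Step 5 (right): focus=U path=1 depth=1 children=[] left=['J'] right=['T', 'L'] parent=Z
Step 6 (right): focus=T path=2 depth=1 children=[] left=['J', 'U'] right=['L'] parent=Z
Step 7 (up): focus=Z path=root depth=0 children=['J', 'U', 'T', 'L'] (at root)

Answer: Z(J U T L)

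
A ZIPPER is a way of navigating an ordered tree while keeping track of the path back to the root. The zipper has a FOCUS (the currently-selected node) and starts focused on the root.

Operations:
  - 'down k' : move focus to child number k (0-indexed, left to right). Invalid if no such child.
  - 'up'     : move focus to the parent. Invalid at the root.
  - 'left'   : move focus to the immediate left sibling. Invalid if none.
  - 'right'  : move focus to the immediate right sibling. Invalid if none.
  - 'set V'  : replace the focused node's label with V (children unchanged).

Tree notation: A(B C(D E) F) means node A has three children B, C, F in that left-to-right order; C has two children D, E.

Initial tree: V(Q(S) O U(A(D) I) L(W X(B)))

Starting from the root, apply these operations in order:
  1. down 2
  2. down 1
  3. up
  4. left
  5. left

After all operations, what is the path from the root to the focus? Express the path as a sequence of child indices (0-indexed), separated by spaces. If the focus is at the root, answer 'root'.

Step 1 (down 2): focus=U path=2 depth=1 children=['A', 'I'] left=['Q', 'O'] right=['L'] parent=V
Step 2 (down 1): focus=I path=2/1 depth=2 children=[] left=['A'] right=[] parent=U
Step 3 (up): focus=U path=2 depth=1 children=['A', 'I'] left=['Q', 'O'] right=['L'] parent=V
Step 4 (left): focus=O path=1 depth=1 children=[] left=['Q'] right=['U', 'L'] parent=V
Step 5 (left): focus=Q path=0 depth=1 children=['S'] left=[] right=['O', 'U', 'L'] parent=V

Answer: 0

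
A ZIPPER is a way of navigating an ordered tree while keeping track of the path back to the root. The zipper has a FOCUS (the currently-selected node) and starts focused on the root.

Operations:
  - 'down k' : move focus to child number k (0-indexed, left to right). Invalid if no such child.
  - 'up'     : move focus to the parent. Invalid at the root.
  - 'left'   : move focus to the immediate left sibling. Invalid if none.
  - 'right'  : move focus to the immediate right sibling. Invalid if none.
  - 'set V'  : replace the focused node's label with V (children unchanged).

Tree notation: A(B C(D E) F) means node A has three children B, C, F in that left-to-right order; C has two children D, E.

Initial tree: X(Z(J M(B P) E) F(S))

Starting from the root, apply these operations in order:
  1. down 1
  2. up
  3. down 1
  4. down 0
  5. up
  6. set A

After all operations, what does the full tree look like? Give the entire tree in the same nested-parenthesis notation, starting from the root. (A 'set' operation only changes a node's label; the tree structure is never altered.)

Step 1 (down 1): focus=F path=1 depth=1 children=['S'] left=['Z'] right=[] parent=X
Step 2 (up): focus=X path=root depth=0 children=['Z', 'F'] (at root)
Step 3 (down 1): focus=F path=1 depth=1 children=['S'] left=['Z'] right=[] parent=X
Step 4 (down 0): focus=S path=1/0 depth=2 children=[] left=[] right=[] parent=F
Step 5 (up): focus=F path=1 depth=1 children=['S'] left=['Z'] right=[] parent=X
Step 6 (set A): focus=A path=1 depth=1 children=['S'] left=['Z'] right=[] parent=X

Answer: X(Z(J M(B P) E) A(S))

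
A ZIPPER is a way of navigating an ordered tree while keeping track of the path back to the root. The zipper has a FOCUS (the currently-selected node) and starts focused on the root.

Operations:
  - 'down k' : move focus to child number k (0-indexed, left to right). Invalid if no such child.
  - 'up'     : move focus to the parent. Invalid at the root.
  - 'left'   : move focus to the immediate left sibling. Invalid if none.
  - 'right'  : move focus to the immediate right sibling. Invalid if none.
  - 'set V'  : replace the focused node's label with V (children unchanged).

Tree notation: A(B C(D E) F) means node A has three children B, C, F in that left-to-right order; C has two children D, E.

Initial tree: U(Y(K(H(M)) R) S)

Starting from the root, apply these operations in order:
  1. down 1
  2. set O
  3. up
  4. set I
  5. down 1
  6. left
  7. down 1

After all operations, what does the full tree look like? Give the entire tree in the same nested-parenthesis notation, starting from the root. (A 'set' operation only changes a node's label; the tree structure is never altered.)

Answer: I(Y(K(H(M)) R) O)

Derivation:
Step 1 (down 1): focus=S path=1 depth=1 children=[] left=['Y'] right=[] parent=U
Step 2 (set O): focus=O path=1 depth=1 children=[] left=['Y'] right=[] parent=U
Step 3 (up): focus=U path=root depth=0 children=['Y', 'O'] (at root)
Step 4 (set I): focus=I path=root depth=0 children=['Y', 'O'] (at root)
Step 5 (down 1): focus=O path=1 depth=1 children=[] left=['Y'] right=[] parent=I
Step 6 (left): focus=Y path=0 depth=1 children=['K', 'R'] left=[] right=['O'] parent=I
Step 7 (down 1): focus=R path=0/1 depth=2 children=[] left=['K'] right=[] parent=Y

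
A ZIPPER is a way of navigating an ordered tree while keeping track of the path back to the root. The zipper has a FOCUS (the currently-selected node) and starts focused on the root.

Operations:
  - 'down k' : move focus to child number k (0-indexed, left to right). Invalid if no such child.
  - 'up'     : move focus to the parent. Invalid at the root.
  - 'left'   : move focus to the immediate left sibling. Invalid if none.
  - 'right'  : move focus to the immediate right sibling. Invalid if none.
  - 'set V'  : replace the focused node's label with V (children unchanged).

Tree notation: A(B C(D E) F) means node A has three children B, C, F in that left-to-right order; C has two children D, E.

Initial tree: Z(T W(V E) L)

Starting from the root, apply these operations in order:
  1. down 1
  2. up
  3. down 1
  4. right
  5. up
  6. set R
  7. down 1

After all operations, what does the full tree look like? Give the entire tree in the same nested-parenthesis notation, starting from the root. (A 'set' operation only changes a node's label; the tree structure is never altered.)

Step 1 (down 1): focus=W path=1 depth=1 children=['V', 'E'] left=['T'] right=['L'] parent=Z
Step 2 (up): focus=Z path=root depth=0 children=['T', 'W', 'L'] (at root)
Step 3 (down 1): focus=W path=1 depth=1 children=['V', 'E'] left=['T'] right=['L'] parent=Z
Step 4 (right): focus=L path=2 depth=1 children=[] left=['T', 'W'] right=[] parent=Z
Step 5 (up): focus=Z path=root depth=0 children=['T', 'W', 'L'] (at root)
Step 6 (set R): focus=R path=root depth=0 children=['T', 'W', 'L'] (at root)
Step 7 (down 1): focus=W path=1 depth=1 children=['V', 'E'] left=['T'] right=['L'] parent=R

Answer: R(T W(V E) L)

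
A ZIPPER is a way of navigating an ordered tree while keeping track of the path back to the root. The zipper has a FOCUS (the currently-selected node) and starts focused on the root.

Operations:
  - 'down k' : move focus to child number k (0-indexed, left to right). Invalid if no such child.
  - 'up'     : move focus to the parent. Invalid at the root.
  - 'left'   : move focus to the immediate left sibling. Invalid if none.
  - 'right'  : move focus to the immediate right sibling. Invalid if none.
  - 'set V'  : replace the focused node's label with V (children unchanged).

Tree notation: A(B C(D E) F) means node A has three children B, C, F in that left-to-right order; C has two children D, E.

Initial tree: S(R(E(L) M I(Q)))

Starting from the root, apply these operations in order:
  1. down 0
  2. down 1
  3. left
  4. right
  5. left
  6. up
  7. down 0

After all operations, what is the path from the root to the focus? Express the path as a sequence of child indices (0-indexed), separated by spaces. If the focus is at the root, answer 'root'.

Step 1 (down 0): focus=R path=0 depth=1 children=['E', 'M', 'I'] left=[] right=[] parent=S
Step 2 (down 1): focus=M path=0/1 depth=2 children=[] left=['E'] right=['I'] parent=R
Step 3 (left): focus=E path=0/0 depth=2 children=['L'] left=[] right=['M', 'I'] parent=R
Step 4 (right): focus=M path=0/1 depth=2 children=[] left=['E'] right=['I'] parent=R
Step 5 (left): focus=E path=0/0 depth=2 children=['L'] left=[] right=['M', 'I'] parent=R
Step 6 (up): focus=R path=0 depth=1 children=['E', 'M', 'I'] left=[] right=[] parent=S
Step 7 (down 0): focus=E path=0/0 depth=2 children=['L'] left=[] right=['M', 'I'] parent=R

Answer: 0 0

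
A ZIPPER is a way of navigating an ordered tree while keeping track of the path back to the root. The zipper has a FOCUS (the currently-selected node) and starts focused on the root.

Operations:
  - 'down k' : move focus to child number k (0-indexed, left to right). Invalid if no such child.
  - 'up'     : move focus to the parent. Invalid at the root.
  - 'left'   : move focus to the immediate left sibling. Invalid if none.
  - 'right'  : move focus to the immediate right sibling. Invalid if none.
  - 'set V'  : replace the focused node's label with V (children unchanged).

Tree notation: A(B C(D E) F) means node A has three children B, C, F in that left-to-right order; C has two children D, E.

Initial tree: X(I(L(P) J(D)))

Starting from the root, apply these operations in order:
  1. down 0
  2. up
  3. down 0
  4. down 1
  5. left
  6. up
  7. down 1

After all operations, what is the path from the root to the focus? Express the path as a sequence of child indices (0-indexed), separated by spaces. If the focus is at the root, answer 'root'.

Answer: 0 1

Derivation:
Step 1 (down 0): focus=I path=0 depth=1 children=['L', 'J'] left=[] right=[] parent=X
Step 2 (up): focus=X path=root depth=0 children=['I'] (at root)
Step 3 (down 0): focus=I path=0 depth=1 children=['L', 'J'] left=[] right=[] parent=X
Step 4 (down 1): focus=J path=0/1 depth=2 children=['D'] left=['L'] right=[] parent=I
Step 5 (left): focus=L path=0/0 depth=2 children=['P'] left=[] right=['J'] parent=I
Step 6 (up): focus=I path=0 depth=1 children=['L', 'J'] left=[] right=[] parent=X
Step 7 (down 1): focus=J path=0/1 depth=2 children=['D'] left=['L'] right=[] parent=I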